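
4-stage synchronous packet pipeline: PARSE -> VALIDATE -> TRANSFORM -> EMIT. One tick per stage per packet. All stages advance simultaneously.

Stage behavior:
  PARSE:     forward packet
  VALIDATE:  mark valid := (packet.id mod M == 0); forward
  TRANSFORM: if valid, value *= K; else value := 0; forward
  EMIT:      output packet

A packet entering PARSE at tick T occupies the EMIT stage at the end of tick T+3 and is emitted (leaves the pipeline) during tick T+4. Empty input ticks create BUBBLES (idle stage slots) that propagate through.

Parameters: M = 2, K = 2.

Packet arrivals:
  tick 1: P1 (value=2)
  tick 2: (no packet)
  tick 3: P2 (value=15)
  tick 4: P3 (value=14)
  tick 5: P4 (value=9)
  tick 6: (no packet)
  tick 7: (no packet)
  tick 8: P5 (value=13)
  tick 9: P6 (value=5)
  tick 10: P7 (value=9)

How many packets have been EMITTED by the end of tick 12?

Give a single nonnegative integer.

Tick 1: [PARSE:P1(v=2,ok=F), VALIDATE:-, TRANSFORM:-, EMIT:-] out:-; in:P1
Tick 2: [PARSE:-, VALIDATE:P1(v=2,ok=F), TRANSFORM:-, EMIT:-] out:-; in:-
Tick 3: [PARSE:P2(v=15,ok=F), VALIDATE:-, TRANSFORM:P1(v=0,ok=F), EMIT:-] out:-; in:P2
Tick 4: [PARSE:P3(v=14,ok=F), VALIDATE:P2(v=15,ok=T), TRANSFORM:-, EMIT:P1(v=0,ok=F)] out:-; in:P3
Tick 5: [PARSE:P4(v=9,ok=F), VALIDATE:P3(v=14,ok=F), TRANSFORM:P2(v=30,ok=T), EMIT:-] out:P1(v=0); in:P4
Tick 6: [PARSE:-, VALIDATE:P4(v=9,ok=T), TRANSFORM:P3(v=0,ok=F), EMIT:P2(v=30,ok=T)] out:-; in:-
Tick 7: [PARSE:-, VALIDATE:-, TRANSFORM:P4(v=18,ok=T), EMIT:P3(v=0,ok=F)] out:P2(v=30); in:-
Tick 8: [PARSE:P5(v=13,ok=F), VALIDATE:-, TRANSFORM:-, EMIT:P4(v=18,ok=T)] out:P3(v=0); in:P5
Tick 9: [PARSE:P6(v=5,ok=F), VALIDATE:P5(v=13,ok=F), TRANSFORM:-, EMIT:-] out:P4(v=18); in:P6
Tick 10: [PARSE:P7(v=9,ok=F), VALIDATE:P6(v=5,ok=T), TRANSFORM:P5(v=0,ok=F), EMIT:-] out:-; in:P7
Tick 11: [PARSE:-, VALIDATE:P7(v=9,ok=F), TRANSFORM:P6(v=10,ok=T), EMIT:P5(v=0,ok=F)] out:-; in:-
Tick 12: [PARSE:-, VALIDATE:-, TRANSFORM:P7(v=0,ok=F), EMIT:P6(v=10,ok=T)] out:P5(v=0); in:-
Emitted by tick 12: ['P1', 'P2', 'P3', 'P4', 'P5']

Answer: 5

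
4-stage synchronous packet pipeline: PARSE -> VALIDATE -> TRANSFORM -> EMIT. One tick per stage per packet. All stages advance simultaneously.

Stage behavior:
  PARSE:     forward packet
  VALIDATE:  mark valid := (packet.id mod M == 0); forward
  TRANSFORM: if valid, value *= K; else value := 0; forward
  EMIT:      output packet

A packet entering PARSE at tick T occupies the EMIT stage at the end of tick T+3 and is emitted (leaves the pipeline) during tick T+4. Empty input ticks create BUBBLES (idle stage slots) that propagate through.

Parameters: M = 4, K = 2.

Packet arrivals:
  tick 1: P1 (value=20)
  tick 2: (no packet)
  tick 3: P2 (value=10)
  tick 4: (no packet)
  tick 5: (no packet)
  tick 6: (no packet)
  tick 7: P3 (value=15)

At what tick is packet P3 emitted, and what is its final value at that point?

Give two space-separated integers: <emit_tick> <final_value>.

Answer: 11 0

Derivation:
Tick 1: [PARSE:P1(v=20,ok=F), VALIDATE:-, TRANSFORM:-, EMIT:-] out:-; in:P1
Tick 2: [PARSE:-, VALIDATE:P1(v=20,ok=F), TRANSFORM:-, EMIT:-] out:-; in:-
Tick 3: [PARSE:P2(v=10,ok=F), VALIDATE:-, TRANSFORM:P1(v=0,ok=F), EMIT:-] out:-; in:P2
Tick 4: [PARSE:-, VALIDATE:P2(v=10,ok=F), TRANSFORM:-, EMIT:P1(v=0,ok=F)] out:-; in:-
Tick 5: [PARSE:-, VALIDATE:-, TRANSFORM:P2(v=0,ok=F), EMIT:-] out:P1(v=0); in:-
Tick 6: [PARSE:-, VALIDATE:-, TRANSFORM:-, EMIT:P2(v=0,ok=F)] out:-; in:-
Tick 7: [PARSE:P3(v=15,ok=F), VALIDATE:-, TRANSFORM:-, EMIT:-] out:P2(v=0); in:P3
Tick 8: [PARSE:-, VALIDATE:P3(v=15,ok=F), TRANSFORM:-, EMIT:-] out:-; in:-
Tick 9: [PARSE:-, VALIDATE:-, TRANSFORM:P3(v=0,ok=F), EMIT:-] out:-; in:-
Tick 10: [PARSE:-, VALIDATE:-, TRANSFORM:-, EMIT:P3(v=0,ok=F)] out:-; in:-
Tick 11: [PARSE:-, VALIDATE:-, TRANSFORM:-, EMIT:-] out:P3(v=0); in:-
P3: arrives tick 7, valid=False (id=3, id%4=3), emit tick 11, final value 0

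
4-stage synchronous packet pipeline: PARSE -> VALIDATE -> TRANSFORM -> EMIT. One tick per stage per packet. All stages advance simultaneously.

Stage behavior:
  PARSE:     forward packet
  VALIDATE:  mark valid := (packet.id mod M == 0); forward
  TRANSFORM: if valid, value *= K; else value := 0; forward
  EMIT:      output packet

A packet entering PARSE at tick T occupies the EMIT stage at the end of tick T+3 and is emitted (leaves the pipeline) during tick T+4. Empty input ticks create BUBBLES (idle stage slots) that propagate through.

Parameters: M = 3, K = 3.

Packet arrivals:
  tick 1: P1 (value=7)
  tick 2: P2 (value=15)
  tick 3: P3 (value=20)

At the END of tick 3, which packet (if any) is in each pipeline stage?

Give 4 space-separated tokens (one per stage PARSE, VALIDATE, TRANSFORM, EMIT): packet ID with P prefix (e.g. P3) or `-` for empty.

Answer: P3 P2 P1 -

Derivation:
Tick 1: [PARSE:P1(v=7,ok=F), VALIDATE:-, TRANSFORM:-, EMIT:-] out:-; in:P1
Tick 2: [PARSE:P2(v=15,ok=F), VALIDATE:P1(v=7,ok=F), TRANSFORM:-, EMIT:-] out:-; in:P2
Tick 3: [PARSE:P3(v=20,ok=F), VALIDATE:P2(v=15,ok=F), TRANSFORM:P1(v=0,ok=F), EMIT:-] out:-; in:P3
At end of tick 3: ['P3', 'P2', 'P1', '-']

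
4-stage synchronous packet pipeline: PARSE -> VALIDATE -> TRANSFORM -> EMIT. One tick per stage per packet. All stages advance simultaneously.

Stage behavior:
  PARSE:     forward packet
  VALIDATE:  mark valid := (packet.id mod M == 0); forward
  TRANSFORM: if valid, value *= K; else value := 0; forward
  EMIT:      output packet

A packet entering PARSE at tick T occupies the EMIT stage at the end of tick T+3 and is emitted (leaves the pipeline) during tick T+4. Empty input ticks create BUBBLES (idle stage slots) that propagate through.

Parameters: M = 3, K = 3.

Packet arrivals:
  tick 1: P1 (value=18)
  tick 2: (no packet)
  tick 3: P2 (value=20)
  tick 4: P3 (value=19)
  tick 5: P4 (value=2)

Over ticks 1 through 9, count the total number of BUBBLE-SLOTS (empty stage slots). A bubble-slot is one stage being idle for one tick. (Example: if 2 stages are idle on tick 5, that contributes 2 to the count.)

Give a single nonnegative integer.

Answer: 20

Derivation:
Tick 1: [PARSE:P1(v=18,ok=F), VALIDATE:-, TRANSFORM:-, EMIT:-] out:-; bubbles=3
Tick 2: [PARSE:-, VALIDATE:P1(v=18,ok=F), TRANSFORM:-, EMIT:-] out:-; bubbles=3
Tick 3: [PARSE:P2(v=20,ok=F), VALIDATE:-, TRANSFORM:P1(v=0,ok=F), EMIT:-] out:-; bubbles=2
Tick 4: [PARSE:P3(v=19,ok=F), VALIDATE:P2(v=20,ok=F), TRANSFORM:-, EMIT:P1(v=0,ok=F)] out:-; bubbles=1
Tick 5: [PARSE:P4(v=2,ok=F), VALIDATE:P3(v=19,ok=T), TRANSFORM:P2(v=0,ok=F), EMIT:-] out:P1(v=0); bubbles=1
Tick 6: [PARSE:-, VALIDATE:P4(v=2,ok=F), TRANSFORM:P3(v=57,ok=T), EMIT:P2(v=0,ok=F)] out:-; bubbles=1
Tick 7: [PARSE:-, VALIDATE:-, TRANSFORM:P4(v=0,ok=F), EMIT:P3(v=57,ok=T)] out:P2(v=0); bubbles=2
Tick 8: [PARSE:-, VALIDATE:-, TRANSFORM:-, EMIT:P4(v=0,ok=F)] out:P3(v=57); bubbles=3
Tick 9: [PARSE:-, VALIDATE:-, TRANSFORM:-, EMIT:-] out:P4(v=0); bubbles=4
Total bubble-slots: 20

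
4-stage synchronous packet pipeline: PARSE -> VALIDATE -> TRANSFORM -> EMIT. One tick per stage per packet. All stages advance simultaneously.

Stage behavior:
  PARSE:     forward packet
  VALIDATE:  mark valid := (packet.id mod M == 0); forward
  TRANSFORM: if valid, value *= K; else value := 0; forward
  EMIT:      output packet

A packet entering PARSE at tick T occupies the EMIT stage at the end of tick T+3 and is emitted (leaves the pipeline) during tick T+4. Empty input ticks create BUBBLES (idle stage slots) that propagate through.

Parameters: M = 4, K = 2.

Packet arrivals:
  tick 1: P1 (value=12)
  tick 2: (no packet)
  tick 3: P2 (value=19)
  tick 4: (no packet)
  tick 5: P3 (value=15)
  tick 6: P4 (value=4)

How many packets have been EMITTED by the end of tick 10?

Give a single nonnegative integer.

Answer: 4

Derivation:
Tick 1: [PARSE:P1(v=12,ok=F), VALIDATE:-, TRANSFORM:-, EMIT:-] out:-; in:P1
Tick 2: [PARSE:-, VALIDATE:P1(v=12,ok=F), TRANSFORM:-, EMIT:-] out:-; in:-
Tick 3: [PARSE:P2(v=19,ok=F), VALIDATE:-, TRANSFORM:P1(v=0,ok=F), EMIT:-] out:-; in:P2
Tick 4: [PARSE:-, VALIDATE:P2(v=19,ok=F), TRANSFORM:-, EMIT:P1(v=0,ok=F)] out:-; in:-
Tick 5: [PARSE:P3(v=15,ok=F), VALIDATE:-, TRANSFORM:P2(v=0,ok=F), EMIT:-] out:P1(v=0); in:P3
Tick 6: [PARSE:P4(v=4,ok=F), VALIDATE:P3(v=15,ok=F), TRANSFORM:-, EMIT:P2(v=0,ok=F)] out:-; in:P4
Tick 7: [PARSE:-, VALIDATE:P4(v=4,ok=T), TRANSFORM:P3(v=0,ok=F), EMIT:-] out:P2(v=0); in:-
Tick 8: [PARSE:-, VALIDATE:-, TRANSFORM:P4(v=8,ok=T), EMIT:P3(v=0,ok=F)] out:-; in:-
Tick 9: [PARSE:-, VALIDATE:-, TRANSFORM:-, EMIT:P4(v=8,ok=T)] out:P3(v=0); in:-
Tick 10: [PARSE:-, VALIDATE:-, TRANSFORM:-, EMIT:-] out:P4(v=8); in:-
Emitted by tick 10: ['P1', 'P2', 'P3', 'P4']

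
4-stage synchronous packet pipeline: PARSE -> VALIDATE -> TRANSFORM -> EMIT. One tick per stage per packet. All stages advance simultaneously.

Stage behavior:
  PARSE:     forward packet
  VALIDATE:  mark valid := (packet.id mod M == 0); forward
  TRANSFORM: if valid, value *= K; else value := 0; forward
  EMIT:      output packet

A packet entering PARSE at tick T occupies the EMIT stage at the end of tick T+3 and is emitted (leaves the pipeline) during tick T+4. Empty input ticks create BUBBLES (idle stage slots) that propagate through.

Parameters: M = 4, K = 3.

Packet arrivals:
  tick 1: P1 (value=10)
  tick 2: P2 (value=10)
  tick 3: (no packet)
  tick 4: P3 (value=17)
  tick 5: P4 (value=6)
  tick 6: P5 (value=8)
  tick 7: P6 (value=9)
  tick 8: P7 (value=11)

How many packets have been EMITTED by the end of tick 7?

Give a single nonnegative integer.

Answer: 2

Derivation:
Tick 1: [PARSE:P1(v=10,ok=F), VALIDATE:-, TRANSFORM:-, EMIT:-] out:-; in:P1
Tick 2: [PARSE:P2(v=10,ok=F), VALIDATE:P1(v=10,ok=F), TRANSFORM:-, EMIT:-] out:-; in:P2
Tick 3: [PARSE:-, VALIDATE:P2(v=10,ok=F), TRANSFORM:P1(v=0,ok=F), EMIT:-] out:-; in:-
Tick 4: [PARSE:P3(v=17,ok=F), VALIDATE:-, TRANSFORM:P2(v=0,ok=F), EMIT:P1(v=0,ok=F)] out:-; in:P3
Tick 5: [PARSE:P4(v=6,ok=F), VALIDATE:P3(v=17,ok=F), TRANSFORM:-, EMIT:P2(v=0,ok=F)] out:P1(v=0); in:P4
Tick 6: [PARSE:P5(v=8,ok=F), VALIDATE:P4(v=6,ok=T), TRANSFORM:P3(v=0,ok=F), EMIT:-] out:P2(v=0); in:P5
Tick 7: [PARSE:P6(v=9,ok=F), VALIDATE:P5(v=8,ok=F), TRANSFORM:P4(v=18,ok=T), EMIT:P3(v=0,ok=F)] out:-; in:P6
Emitted by tick 7: ['P1', 'P2']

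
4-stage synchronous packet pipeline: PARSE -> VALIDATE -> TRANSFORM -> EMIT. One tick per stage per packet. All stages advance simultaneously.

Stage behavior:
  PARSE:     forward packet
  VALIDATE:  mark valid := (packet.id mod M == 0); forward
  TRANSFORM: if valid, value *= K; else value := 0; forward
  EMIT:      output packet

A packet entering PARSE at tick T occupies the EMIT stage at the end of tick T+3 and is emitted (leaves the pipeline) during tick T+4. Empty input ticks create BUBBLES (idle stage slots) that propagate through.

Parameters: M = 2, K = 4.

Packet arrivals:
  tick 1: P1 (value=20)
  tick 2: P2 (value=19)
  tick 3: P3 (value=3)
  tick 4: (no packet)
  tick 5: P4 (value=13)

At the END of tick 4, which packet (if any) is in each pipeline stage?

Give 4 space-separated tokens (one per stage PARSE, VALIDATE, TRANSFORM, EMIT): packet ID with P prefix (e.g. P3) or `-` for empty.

Tick 1: [PARSE:P1(v=20,ok=F), VALIDATE:-, TRANSFORM:-, EMIT:-] out:-; in:P1
Tick 2: [PARSE:P2(v=19,ok=F), VALIDATE:P1(v=20,ok=F), TRANSFORM:-, EMIT:-] out:-; in:P2
Tick 3: [PARSE:P3(v=3,ok=F), VALIDATE:P2(v=19,ok=T), TRANSFORM:P1(v=0,ok=F), EMIT:-] out:-; in:P3
Tick 4: [PARSE:-, VALIDATE:P3(v=3,ok=F), TRANSFORM:P2(v=76,ok=T), EMIT:P1(v=0,ok=F)] out:-; in:-
At end of tick 4: ['-', 'P3', 'P2', 'P1']

Answer: - P3 P2 P1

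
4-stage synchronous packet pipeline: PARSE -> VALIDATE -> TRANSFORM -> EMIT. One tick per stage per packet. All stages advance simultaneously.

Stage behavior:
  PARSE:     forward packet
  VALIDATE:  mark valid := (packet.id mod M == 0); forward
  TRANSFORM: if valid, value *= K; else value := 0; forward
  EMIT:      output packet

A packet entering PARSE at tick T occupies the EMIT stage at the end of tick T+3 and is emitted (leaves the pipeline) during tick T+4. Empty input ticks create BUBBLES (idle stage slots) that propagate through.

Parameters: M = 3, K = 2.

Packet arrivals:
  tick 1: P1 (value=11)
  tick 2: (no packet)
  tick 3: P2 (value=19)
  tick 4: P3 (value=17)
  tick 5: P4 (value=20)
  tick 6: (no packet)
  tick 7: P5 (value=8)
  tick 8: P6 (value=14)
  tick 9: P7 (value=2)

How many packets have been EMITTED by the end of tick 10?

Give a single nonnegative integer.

Answer: 4

Derivation:
Tick 1: [PARSE:P1(v=11,ok=F), VALIDATE:-, TRANSFORM:-, EMIT:-] out:-; in:P1
Tick 2: [PARSE:-, VALIDATE:P1(v=11,ok=F), TRANSFORM:-, EMIT:-] out:-; in:-
Tick 3: [PARSE:P2(v=19,ok=F), VALIDATE:-, TRANSFORM:P1(v=0,ok=F), EMIT:-] out:-; in:P2
Tick 4: [PARSE:P3(v=17,ok=F), VALIDATE:P2(v=19,ok=F), TRANSFORM:-, EMIT:P1(v=0,ok=F)] out:-; in:P3
Tick 5: [PARSE:P4(v=20,ok=F), VALIDATE:P3(v=17,ok=T), TRANSFORM:P2(v=0,ok=F), EMIT:-] out:P1(v=0); in:P4
Tick 6: [PARSE:-, VALIDATE:P4(v=20,ok=F), TRANSFORM:P3(v=34,ok=T), EMIT:P2(v=0,ok=F)] out:-; in:-
Tick 7: [PARSE:P5(v=8,ok=F), VALIDATE:-, TRANSFORM:P4(v=0,ok=F), EMIT:P3(v=34,ok=T)] out:P2(v=0); in:P5
Tick 8: [PARSE:P6(v=14,ok=F), VALIDATE:P5(v=8,ok=F), TRANSFORM:-, EMIT:P4(v=0,ok=F)] out:P3(v=34); in:P6
Tick 9: [PARSE:P7(v=2,ok=F), VALIDATE:P6(v=14,ok=T), TRANSFORM:P5(v=0,ok=F), EMIT:-] out:P4(v=0); in:P7
Tick 10: [PARSE:-, VALIDATE:P7(v=2,ok=F), TRANSFORM:P6(v=28,ok=T), EMIT:P5(v=0,ok=F)] out:-; in:-
Emitted by tick 10: ['P1', 'P2', 'P3', 'P4']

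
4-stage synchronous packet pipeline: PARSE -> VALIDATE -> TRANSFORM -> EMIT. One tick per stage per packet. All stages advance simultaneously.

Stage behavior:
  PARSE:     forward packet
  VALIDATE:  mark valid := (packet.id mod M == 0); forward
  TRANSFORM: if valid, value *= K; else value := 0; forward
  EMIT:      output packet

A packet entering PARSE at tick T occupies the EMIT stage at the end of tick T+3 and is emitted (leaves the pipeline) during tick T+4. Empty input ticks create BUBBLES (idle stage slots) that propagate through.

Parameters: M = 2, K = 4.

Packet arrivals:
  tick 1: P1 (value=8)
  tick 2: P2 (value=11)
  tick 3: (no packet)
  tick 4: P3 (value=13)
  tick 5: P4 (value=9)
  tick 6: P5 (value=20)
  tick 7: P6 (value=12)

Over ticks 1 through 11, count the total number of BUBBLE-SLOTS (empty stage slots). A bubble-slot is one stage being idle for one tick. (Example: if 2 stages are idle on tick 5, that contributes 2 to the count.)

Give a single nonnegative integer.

Tick 1: [PARSE:P1(v=8,ok=F), VALIDATE:-, TRANSFORM:-, EMIT:-] out:-; bubbles=3
Tick 2: [PARSE:P2(v=11,ok=F), VALIDATE:P1(v=8,ok=F), TRANSFORM:-, EMIT:-] out:-; bubbles=2
Tick 3: [PARSE:-, VALIDATE:P2(v=11,ok=T), TRANSFORM:P1(v=0,ok=F), EMIT:-] out:-; bubbles=2
Tick 4: [PARSE:P3(v=13,ok=F), VALIDATE:-, TRANSFORM:P2(v=44,ok=T), EMIT:P1(v=0,ok=F)] out:-; bubbles=1
Tick 5: [PARSE:P4(v=9,ok=F), VALIDATE:P3(v=13,ok=F), TRANSFORM:-, EMIT:P2(v=44,ok=T)] out:P1(v=0); bubbles=1
Tick 6: [PARSE:P5(v=20,ok=F), VALIDATE:P4(v=9,ok=T), TRANSFORM:P3(v=0,ok=F), EMIT:-] out:P2(v=44); bubbles=1
Tick 7: [PARSE:P6(v=12,ok=F), VALIDATE:P5(v=20,ok=F), TRANSFORM:P4(v=36,ok=T), EMIT:P3(v=0,ok=F)] out:-; bubbles=0
Tick 8: [PARSE:-, VALIDATE:P6(v=12,ok=T), TRANSFORM:P5(v=0,ok=F), EMIT:P4(v=36,ok=T)] out:P3(v=0); bubbles=1
Tick 9: [PARSE:-, VALIDATE:-, TRANSFORM:P6(v=48,ok=T), EMIT:P5(v=0,ok=F)] out:P4(v=36); bubbles=2
Tick 10: [PARSE:-, VALIDATE:-, TRANSFORM:-, EMIT:P6(v=48,ok=T)] out:P5(v=0); bubbles=3
Tick 11: [PARSE:-, VALIDATE:-, TRANSFORM:-, EMIT:-] out:P6(v=48); bubbles=4
Total bubble-slots: 20

Answer: 20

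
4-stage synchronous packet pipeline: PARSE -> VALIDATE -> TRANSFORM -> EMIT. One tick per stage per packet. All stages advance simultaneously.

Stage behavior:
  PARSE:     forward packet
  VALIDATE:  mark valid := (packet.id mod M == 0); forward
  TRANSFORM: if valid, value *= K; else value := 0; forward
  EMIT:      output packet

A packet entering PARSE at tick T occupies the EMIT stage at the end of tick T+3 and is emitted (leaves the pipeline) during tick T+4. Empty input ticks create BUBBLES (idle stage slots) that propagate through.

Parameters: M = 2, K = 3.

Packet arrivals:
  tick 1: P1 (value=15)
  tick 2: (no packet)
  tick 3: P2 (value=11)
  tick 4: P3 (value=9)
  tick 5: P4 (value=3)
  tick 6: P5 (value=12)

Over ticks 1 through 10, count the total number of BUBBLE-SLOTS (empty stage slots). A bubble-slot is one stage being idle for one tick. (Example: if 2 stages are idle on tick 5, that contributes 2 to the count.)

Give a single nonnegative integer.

Tick 1: [PARSE:P1(v=15,ok=F), VALIDATE:-, TRANSFORM:-, EMIT:-] out:-; bubbles=3
Tick 2: [PARSE:-, VALIDATE:P1(v=15,ok=F), TRANSFORM:-, EMIT:-] out:-; bubbles=3
Tick 3: [PARSE:P2(v=11,ok=F), VALIDATE:-, TRANSFORM:P1(v=0,ok=F), EMIT:-] out:-; bubbles=2
Tick 4: [PARSE:P3(v=9,ok=F), VALIDATE:P2(v=11,ok=T), TRANSFORM:-, EMIT:P1(v=0,ok=F)] out:-; bubbles=1
Tick 5: [PARSE:P4(v=3,ok=F), VALIDATE:P3(v=9,ok=F), TRANSFORM:P2(v=33,ok=T), EMIT:-] out:P1(v=0); bubbles=1
Tick 6: [PARSE:P5(v=12,ok=F), VALIDATE:P4(v=3,ok=T), TRANSFORM:P3(v=0,ok=F), EMIT:P2(v=33,ok=T)] out:-; bubbles=0
Tick 7: [PARSE:-, VALIDATE:P5(v=12,ok=F), TRANSFORM:P4(v=9,ok=T), EMIT:P3(v=0,ok=F)] out:P2(v=33); bubbles=1
Tick 8: [PARSE:-, VALIDATE:-, TRANSFORM:P5(v=0,ok=F), EMIT:P4(v=9,ok=T)] out:P3(v=0); bubbles=2
Tick 9: [PARSE:-, VALIDATE:-, TRANSFORM:-, EMIT:P5(v=0,ok=F)] out:P4(v=9); bubbles=3
Tick 10: [PARSE:-, VALIDATE:-, TRANSFORM:-, EMIT:-] out:P5(v=0); bubbles=4
Total bubble-slots: 20

Answer: 20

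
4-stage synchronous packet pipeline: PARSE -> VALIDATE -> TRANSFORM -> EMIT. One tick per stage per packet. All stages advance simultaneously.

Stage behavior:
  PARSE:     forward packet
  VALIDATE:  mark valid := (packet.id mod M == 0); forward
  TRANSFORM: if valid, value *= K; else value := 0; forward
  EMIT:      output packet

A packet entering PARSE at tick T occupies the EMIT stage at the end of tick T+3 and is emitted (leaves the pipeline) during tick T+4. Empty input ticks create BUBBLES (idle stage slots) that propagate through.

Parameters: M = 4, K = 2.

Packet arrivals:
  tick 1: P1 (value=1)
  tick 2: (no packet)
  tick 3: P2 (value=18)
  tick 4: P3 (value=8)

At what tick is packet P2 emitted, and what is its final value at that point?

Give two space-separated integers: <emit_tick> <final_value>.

Tick 1: [PARSE:P1(v=1,ok=F), VALIDATE:-, TRANSFORM:-, EMIT:-] out:-; in:P1
Tick 2: [PARSE:-, VALIDATE:P1(v=1,ok=F), TRANSFORM:-, EMIT:-] out:-; in:-
Tick 3: [PARSE:P2(v=18,ok=F), VALIDATE:-, TRANSFORM:P1(v=0,ok=F), EMIT:-] out:-; in:P2
Tick 4: [PARSE:P3(v=8,ok=F), VALIDATE:P2(v=18,ok=F), TRANSFORM:-, EMIT:P1(v=0,ok=F)] out:-; in:P3
Tick 5: [PARSE:-, VALIDATE:P3(v=8,ok=F), TRANSFORM:P2(v=0,ok=F), EMIT:-] out:P1(v=0); in:-
Tick 6: [PARSE:-, VALIDATE:-, TRANSFORM:P3(v=0,ok=F), EMIT:P2(v=0,ok=F)] out:-; in:-
Tick 7: [PARSE:-, VALIDATE:-, TRANSFORM:-, EMIT:P3(v=0,ok=F)] out:P2(v=0); in:-
Tick 8: [PARSE:-, VALIDATE:-, TRANSFORM:-, EMIT:-] out:P3(v=0); in:-
P2: arrives tick 3, valid=False (id=2, id%4=2), emit tick 7, final value 0

Answer: 7 0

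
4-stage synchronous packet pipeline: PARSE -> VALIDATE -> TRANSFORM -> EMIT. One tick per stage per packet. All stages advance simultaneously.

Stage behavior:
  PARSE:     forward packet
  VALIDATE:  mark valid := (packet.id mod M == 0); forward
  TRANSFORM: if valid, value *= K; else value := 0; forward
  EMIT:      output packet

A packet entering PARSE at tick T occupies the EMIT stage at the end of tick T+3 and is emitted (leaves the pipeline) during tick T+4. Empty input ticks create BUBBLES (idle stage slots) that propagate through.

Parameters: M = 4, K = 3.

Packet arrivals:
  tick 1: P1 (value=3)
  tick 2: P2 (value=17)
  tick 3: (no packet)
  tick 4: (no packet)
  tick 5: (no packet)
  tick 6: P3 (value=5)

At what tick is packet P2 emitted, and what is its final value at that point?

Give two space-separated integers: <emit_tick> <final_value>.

Answer: 6 0

Derivation:
Tick 1: [PARSE:P1(v=3,ok=F), VALIDATE:-, TRANSFORM:-, EMIT:-] out:-; in:P1
Tick 2: [PARSE:P2(v=17,ok=F), VALIDATE:P1(v=3,ok=F), TRANSFORM:-, EMIT:-] out:-; in:P2
Tick 3: [PARSE:-, VALIDATE:P2(v=17,ok=F), TRANSFORM:P1(v=0,ok=F), EMIT:-] out:-; in:-
Tick 4: [PARSE:-, VALIDATE:-, TRANSFORM:P2(v=0,ok=F), EMIT:P1(v=0,ok=F)] out:-; in:-
Tick 5: [PARSE:-, VALIDATE:-, TRANSFORM:-, EMIT:P2(v=0,ok=F)] out:P1(v=0); in:-
Tick 6: [PARSE:P3(v=5,ok=F), VALIDATE:-, TRANSFORM:-, EMIT:-] out:P2(v=0); in:P3
Tick 7: [PARSE:-, VALIDATE:P3(v=5,ok=F), TRANSFORM:-, EMIT:-] out:-; in:-
Tick 8: [PARSE:-, VALIDATE:-, TRANSFORM:P3(v=0,ok=F), EMIT:-] out:-; in:-
Tick 9: [PARSE:-, VALIDATE:-, TRANSFORM:-, EMIT:P3(v=0,ok=F)] out:-; in:-
Tick 10: [PARSE:-, VALIDATE:-, TRANSFORM:-, EMIT:-] out:P3(v=0); in:-
P2: arrives tick 2, valid=False (id=2, id%4=2), emit tick 6, final value 0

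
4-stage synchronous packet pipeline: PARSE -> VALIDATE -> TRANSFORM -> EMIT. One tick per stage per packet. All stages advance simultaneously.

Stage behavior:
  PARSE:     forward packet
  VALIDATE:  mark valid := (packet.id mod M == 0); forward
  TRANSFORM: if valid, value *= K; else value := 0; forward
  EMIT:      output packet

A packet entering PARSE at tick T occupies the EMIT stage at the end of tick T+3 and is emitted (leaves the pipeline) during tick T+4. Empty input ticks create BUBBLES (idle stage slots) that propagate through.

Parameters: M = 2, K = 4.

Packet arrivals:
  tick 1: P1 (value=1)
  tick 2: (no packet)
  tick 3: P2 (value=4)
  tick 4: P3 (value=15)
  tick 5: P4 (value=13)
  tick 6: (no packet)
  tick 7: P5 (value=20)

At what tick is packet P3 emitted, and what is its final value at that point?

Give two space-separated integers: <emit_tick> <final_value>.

Tick 1: [PARSE:P1(v=1,ok=F), VALIDATE:-, TRANSFORM:-, EMIT:-] out:-; in:P1
Tick 2: [PARSE:-, VALIDATE:P1(v=1,ok=F), TRANSFORM:-, EMIT:-] out:-; in:-
Tick 3: [PARSE:P2(v=4,ok=F), VALIDATE:-, TRANSFORM:P1(v=0,ok=F), EMIT:-] out:-; in:P2
Tick 4: [PARSE:P3(v=15,ok=F), VALIDATE:P2(v=4,ok=T), TRANSFORM:-, EMIT:P1(v=0,ok=F)] out:-; in:P3
Tick 5: [PARSE:P4(v=13,ok=F), VALIDATE:P3(v=15,ok=F), TRANSFORM:P2(v=16,ok=T), EMIT:-] out:P1(v=0); in:P4
Tick 6: [PARSE:-, VALIDATE:P4(v=13,ok=T), TRANSFORM:P3(v=0,ok=F), EMIT:P2(v=16,ok=T)] out:-; in:-
Tick 7: [PARSE:P5(v=20,ok=F), VALIDATE:-, TRANSFORM:P4(v=52,ok=T), EMIT:P3(v=0,ok=F)] out:P2(v=16); in:P5
Tick 8: [PARSE:-, VALIDATE:P5(v=20,ok=F), TRANSFORM:-, EMIT:P4(v=52,ok=T)] out:P3(v=0); in:-
Tick 9: [PARSE:-, VALIDATE:-, TRANSFORM:P5(v=0,ok=F), EMIT:-] out:P4(v=52); in:-
Tick 10: [PARSE:-, VALIDATE:-, TRANSFORM:-, EMIT:P5(v=0,ok=F)] out:-; in:-
Tick 11: [PARSE:-, VALIDATE:-, TRANSFORM:-, EMIT:-] out:P5(v=0); in:-
P3: arrives tick 4, valid=False (id=3, id%2=1), emit tick 8, final value 0

Answer: 8 0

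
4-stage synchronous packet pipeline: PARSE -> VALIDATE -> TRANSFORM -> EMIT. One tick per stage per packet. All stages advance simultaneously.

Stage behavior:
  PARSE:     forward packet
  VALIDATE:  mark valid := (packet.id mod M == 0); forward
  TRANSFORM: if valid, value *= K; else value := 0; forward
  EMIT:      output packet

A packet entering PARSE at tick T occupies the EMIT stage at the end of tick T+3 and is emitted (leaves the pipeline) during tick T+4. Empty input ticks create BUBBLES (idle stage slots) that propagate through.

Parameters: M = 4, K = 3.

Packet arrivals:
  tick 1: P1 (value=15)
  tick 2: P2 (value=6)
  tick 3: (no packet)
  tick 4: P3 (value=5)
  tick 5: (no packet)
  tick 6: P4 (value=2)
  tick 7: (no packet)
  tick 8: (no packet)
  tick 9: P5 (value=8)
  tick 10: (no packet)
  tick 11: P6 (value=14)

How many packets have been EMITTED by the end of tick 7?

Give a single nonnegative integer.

Answer: 2

Derivation:
Tick 1: [PARSE:P1(v=15,ok=F), VALIDATE:-, TRANSFORM:-, EMIT:-] out:-; in:P1
Tick 2: [PARSE:P2(v=6,ok=F), VALIDATE:P1(v=15,ok=F), TRANSFORM:-, EMIT:-] out:-; in:P2
Tick 3: [PARSE:-, VALIDATE:P2(v=6,ok=F), TRANSFORM:P1(v=0,ok=F), EMIT:-] out:-; in:-
Tick 4: [PARSE:P3(v=5,ok=F), VALIDATE:-, TRANSFORM:P2(v=0,ok=F), EMIT:P1(v=0,ok=F)] out:-; in:P3
Tick 5: [PARSE:-, VALIDATE:P3(v=5,ok=F), TRANSFORM:-, EMIT:P2(v=0,ok=F)] out:P1(v=0); in:-
Tick 6: [PARSE:P4(v=2,ok=F), VALIDATE:-, TRANSFORM:P3(v=0,ok=F), EMIT:-] out:P2(v=0); in:P4
Tick 7: [PARSE:-, VALIDATE:P4(v=2,ok=T), TRANSFORM:-, EMIT:P3(v=0,ok=F)] out:-; in:-
Emitted by tick 7: ['P1', 'P2']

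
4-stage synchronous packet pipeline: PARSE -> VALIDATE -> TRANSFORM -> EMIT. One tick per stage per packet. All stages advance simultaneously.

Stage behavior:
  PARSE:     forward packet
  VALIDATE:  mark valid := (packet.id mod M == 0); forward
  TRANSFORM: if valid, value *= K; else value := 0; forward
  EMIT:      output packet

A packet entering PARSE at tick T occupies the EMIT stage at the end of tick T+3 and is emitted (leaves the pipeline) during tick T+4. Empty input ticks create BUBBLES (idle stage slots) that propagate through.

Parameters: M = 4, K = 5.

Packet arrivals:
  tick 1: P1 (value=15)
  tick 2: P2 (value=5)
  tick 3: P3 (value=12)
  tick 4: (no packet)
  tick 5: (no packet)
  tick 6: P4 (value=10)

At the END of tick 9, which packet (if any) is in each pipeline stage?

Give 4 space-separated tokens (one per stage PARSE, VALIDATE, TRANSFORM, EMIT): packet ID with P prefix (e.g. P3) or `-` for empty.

Tick 1: [PARSE:P1(v=15,ok=F), VALIDATE:-, TRANSFORM:-, EMIT:-] out:-; in:P1
Tick 2: [PARSE:P2(v=5,ok=F), VALIDATE:P1(v=15,ok=F), TRANSFORM:-, EMIT:-] out:-; in:P2
Tick 3: [PARSE:P3(v=12,ok=F), VALIDATE:P2(v=5,ok=F), TRANSFORM:P1(v=0,ok=F), EMIT:-] out:-; in:P3
Tick 4: [PARSE:-, VALIDATE:P3(v=12,ok=F), TRANSFORM:P2(v=0,ok=F), EMIT:P1(v=0,ok=F)] out:-; in:-
Tick 5: [PARSE:-, VALIDATE:-, TRANSFORM:P3(v=0,ok=F), EMIT:P2(v=0,ok=F)] out:P1(v=0); in:-
Tick 6: [PARSE:P4(v=10,ok=F), VALIDATE:-, TRANSFORM:-, EMIT:P3(v=0,ok=F)] out:P2(v=0); in:P4
Tick 7: [PARSE:-, VALIDATE:P4(v=10,ok=T), TRANSFORM:-, EMIT:-] out:P3(v=0); in:-
Tick 8: [PARSE:-, VALIDATE:-, TRANSFORM:P4(v=50,ok=T), EMIT:-] out:-; in:-
Tick 9: [PARSE:-, VALIDATE:-, TRANSFORM:-, EMIT:P4(v=50,ok=T)] out:-; in:-
At end of tick 9: ['-', '-', '-', 'P4']

Answer: - - - P4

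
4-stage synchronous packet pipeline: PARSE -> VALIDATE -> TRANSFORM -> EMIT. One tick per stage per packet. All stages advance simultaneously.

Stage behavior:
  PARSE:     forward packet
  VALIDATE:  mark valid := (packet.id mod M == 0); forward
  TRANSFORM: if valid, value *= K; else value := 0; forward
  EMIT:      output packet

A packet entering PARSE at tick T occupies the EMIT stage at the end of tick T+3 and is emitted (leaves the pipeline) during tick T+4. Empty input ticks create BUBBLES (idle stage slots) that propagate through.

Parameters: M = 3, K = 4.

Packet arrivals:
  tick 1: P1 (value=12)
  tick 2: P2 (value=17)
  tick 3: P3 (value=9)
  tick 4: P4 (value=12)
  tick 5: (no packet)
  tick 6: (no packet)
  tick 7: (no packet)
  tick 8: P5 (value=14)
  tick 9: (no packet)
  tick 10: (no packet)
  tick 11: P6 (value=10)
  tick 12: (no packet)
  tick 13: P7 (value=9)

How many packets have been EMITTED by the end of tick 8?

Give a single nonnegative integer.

Answer: 4

Derivation:
Tick 1: [PARSE:P1(v=12,ok=F), VALIDATE:-, TRANSFORM:-, EMIT:-] out:-; in:P1
Tick 2: [PARSE:P2(v=17,ok=F), VALIDATE:P1(v=12,ok=F), TRANSFORM:-, EMIT:-] out:-; in:P2
Tick 3: [PARSE:P3(v=9,ok=F), VALIDATE:P2(v=17,ok=F), TRANSFORM:P1(v=0,ok=F), EMIT:-] out:-; in:P3
Tick 4: [PARSE:P4(v=12,ok=F), VALIDATE:P3(v=9,ok=T), TRANSFORM:P2(v=0,ok=F), EMIT:P1(v=0,ok=F)] out:-; in:P4
Tick 5: [PARSE:-, VALIDATE:P4(v=12,ok=F), TRANSFORM:P3(v=36,ok=T), EMIT:P2(v=0,ok=F)] out:P1(v=0); in:-
Tick 6: [PARSE:-, VALIDATE:-, TRANSFORM:P4(v=0,ok=F), EMIT:P3(v=36,ok=T)] out:P2(v=0); in:-
Tick 7: [PARSE:-, VALIDATE:-, TRANSFORM:-, EMIT:P4(v=0,ok=F)] out:P3(v=36); in:-
Tick 8: [PARSE:P5(v=14,ok=F), VALIDATE:-, TRANSFORM:-, EMIT:-] out:P4(v=0); in:P5
Emitted by tick 8: ['P1', 'P2', 'P3', 'P4']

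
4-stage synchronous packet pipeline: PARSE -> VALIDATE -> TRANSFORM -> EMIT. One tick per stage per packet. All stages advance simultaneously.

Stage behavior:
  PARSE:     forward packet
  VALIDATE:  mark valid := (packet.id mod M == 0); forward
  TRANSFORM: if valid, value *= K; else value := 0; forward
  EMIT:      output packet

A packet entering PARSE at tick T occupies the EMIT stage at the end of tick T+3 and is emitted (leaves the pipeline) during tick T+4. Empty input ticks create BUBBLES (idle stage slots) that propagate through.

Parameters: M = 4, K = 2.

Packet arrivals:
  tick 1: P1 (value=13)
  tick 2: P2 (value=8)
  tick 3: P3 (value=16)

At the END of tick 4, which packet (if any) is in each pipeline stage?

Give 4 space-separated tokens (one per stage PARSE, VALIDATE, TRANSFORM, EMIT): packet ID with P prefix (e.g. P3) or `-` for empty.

Tick 1: [PARSE:P1(v=13,ok=F), VALIDATE:-, TRANSFORM:-, EMIT:-] out:-; in:P1
Tick 2: [PARSE:P2(v=8,ok=F), VALIDATE:P1(v=13,ok=F), TRANSFORM:-, EMIT:-] out:-; in:P2
Tick 3: [PARSE:P3(v=16,ok=F), VALIDATE:P2(v=8,ok=F), TRANSFORM:P1(v=0,ok=F), EMIT:-] out:-; in:P3
Tick 4: [PARSE:-, VALIDATE:P3(v=16,ok=F), TRANSFORM:P2(v=0,ok=F), EMIT:P1(v=0,ok=F)] out:-; in:-
At end of tick 4: ['-', 'P3', 'P2', 'P1']

Answer: - P3 P2 P1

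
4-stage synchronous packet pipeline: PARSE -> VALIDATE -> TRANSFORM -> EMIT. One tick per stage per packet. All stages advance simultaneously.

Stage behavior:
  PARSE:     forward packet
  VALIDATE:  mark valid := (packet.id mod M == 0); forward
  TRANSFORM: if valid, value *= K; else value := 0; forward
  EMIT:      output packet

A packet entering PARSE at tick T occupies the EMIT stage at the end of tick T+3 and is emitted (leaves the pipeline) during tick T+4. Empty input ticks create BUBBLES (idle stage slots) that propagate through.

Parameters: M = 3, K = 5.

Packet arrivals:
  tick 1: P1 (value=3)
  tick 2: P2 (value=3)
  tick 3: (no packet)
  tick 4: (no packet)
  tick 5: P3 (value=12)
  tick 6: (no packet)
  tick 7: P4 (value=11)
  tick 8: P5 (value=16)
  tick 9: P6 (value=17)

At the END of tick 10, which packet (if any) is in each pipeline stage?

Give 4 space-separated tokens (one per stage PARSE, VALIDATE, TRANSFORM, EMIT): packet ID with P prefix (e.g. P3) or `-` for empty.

Answer: - P6 P5 P4

Derivation:
Tick 1: [PARSE:P1(v=3,ok=F), VALIDATE:-, TRANSFORM:-, EMIT:-] out:-; in:P1
Tick 2: [PARSE:P2(v=3,ok=F), VALIDATE:P1(v=3,ok=F), TRANSFORM:-, EMIT:-] out:-; in:P2
Tick 3: [PARSE:-, VALIDATE:P2(v=3,ok=F), TRANSFORM:P1(v=0,ok=F), EMIT:-] out:-; in:-
Tick 4: [PARSE:-, VALIDATE:-, TRANSFORM:P2(v=0,ok=F), EMIT:P1(v=0,ok=F)] out:-; in:-
Tick 5: [PARSE:P3(v=12,ok=F), VALIDATE:-, TRANSFORM:-, EMIT:P2(v=0,ok=F)] out:P1(v=0); in:P3
Tick 6: [PARSE:-, VALIDATE:P3(v=12,ok=T), TRANSFORM:-, EMIT:-] out:P2(v=0); in:-
Tick 7: [PARSE:P4(v=11,ok=F), VALIDATE:-, TRANSFORM:P3(v=60,ok=T), EMIT:-] out:-; in:P4
Tick 8: [PARSE:P5(v=16,ok=F), VALIDATE:P4(v=11,ok=F), TRANSFORM:-, EMIT:P3(v=60,ok=T)] out:-; in:P5
Tick 9: [PARSE:P6(v=17,ok=F), VALIDATE:P5(v=16,ok=F), TRANSFORM:P4(v=0,ok=F), EMIT:-] out:P3(v=60); in:P6
Tick 10: [PARSE:-, VALIDATE:P6(v=17,ok=T), TRANSFORM:P5(v=0,ok=F), EMIT:P4(v=0,ok=F)] out:-; in:-
At end of tick 10: ['-', 'P6', 'P5', 'P4']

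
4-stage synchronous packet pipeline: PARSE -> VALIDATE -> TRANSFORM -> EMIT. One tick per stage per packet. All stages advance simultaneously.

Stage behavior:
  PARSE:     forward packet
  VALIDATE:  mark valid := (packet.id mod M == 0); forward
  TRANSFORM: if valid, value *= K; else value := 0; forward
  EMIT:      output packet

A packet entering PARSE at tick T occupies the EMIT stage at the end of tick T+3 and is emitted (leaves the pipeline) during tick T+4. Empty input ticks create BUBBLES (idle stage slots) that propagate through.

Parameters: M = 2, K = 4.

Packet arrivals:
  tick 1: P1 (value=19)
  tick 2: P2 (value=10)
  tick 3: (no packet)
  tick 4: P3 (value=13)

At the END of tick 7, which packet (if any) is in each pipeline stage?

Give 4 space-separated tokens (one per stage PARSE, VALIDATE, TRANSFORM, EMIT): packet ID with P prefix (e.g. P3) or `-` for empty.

Answer: - - - P3

Derivation:
Tick 1: [PARSE:P1(v=19,ok=F), VALIDATE:-, TRANSFORM:-, EMIT:-] out:-; in:P1
Tick 2: [PARSE:P2(v=10,ok=F), VALIDATE:P1(v=19,ok=F), TRANSFORM:-, EMIT:-] out:-; in:P2
Tick 3: [PARSE:-, VALIDATE:P2(v=10,ok=T), TRANSFORM:P1(v=0,ok=F), EMIT:-] out:-; in:-
Tick 4: [PARSE:P3(v=13,ok=F), VALIDATE:-, TRANSFORM:P2(v=40,ok=T), EMIT:P1(v=0,ok=F)] out:-; in:P3
Tick 5: [PARSE:-, VALIDATE:P3(v=13,ok=F), TRANSFORM:-, EMIT:P2(v=40,ok=T)] out:P1(v=0); in:-
Tick 6: [PARSE:-, VALIDATE:-, TRANSFORM:P3(v=0,ok=F), EMIT:-] out:P2(v=40); in:-
Tick 7: [PARSE:-, VALIDATE:-, TRANSFORM:-, EMIT:P3(v=0,ok=F)] out:-; in:-
At end of tick 7: ['-', '-', '-', 'P3']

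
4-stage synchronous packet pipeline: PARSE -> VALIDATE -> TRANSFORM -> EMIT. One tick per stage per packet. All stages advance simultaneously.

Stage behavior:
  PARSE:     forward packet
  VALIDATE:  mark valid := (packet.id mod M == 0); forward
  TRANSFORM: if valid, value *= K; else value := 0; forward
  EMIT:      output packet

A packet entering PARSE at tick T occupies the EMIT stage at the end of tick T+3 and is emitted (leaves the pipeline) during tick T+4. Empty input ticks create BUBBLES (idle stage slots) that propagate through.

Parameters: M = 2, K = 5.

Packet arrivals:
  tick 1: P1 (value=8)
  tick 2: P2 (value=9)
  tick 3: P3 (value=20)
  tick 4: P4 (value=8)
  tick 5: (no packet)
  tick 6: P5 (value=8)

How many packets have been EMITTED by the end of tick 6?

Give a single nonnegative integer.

Answer: 2

Derivation:
Tick 1: [PARSE:P1(v=8,ok=F), VALIDATE:-, TRANSFORM:-, EMIT:-] out:-; in:P1
Tick 2: [PARSE:P2(v=9,ok=F), VALIDATE:P1(v=8,ok=F), TRANSFORM:-, EMIT:-] out:-; in:P2
Tick 3: [PARSE:P3(v=20,ok=F), VALIDATE:P2(v=9,ok=T), TRANSFORM:P1(v=0,ok=F), EMIT:-] out:-; in:P3
Tick 4: [PARSE:P4(v=8,ok=F), VALIDATE:P3(v=20,ok=F), TRANSFORM:P2(v=45,ok=T), EMIT:P1(v=0,ok=F)] out:-; in:P4
Tick 5: [PARSE:-, VALIDATE:P4(v=8,ok=T), TRANSFORM:P3(v=0,ok=F), EMIT:P2(v=45,ok=T)] out:P1(v=0); in:-
Tick 6: [PARSE:P5(v=8,ok=F), VALIDATE:-, TRANSFORM:P4(v=40,ok=T), EMIT:P3(v=0,ok=F)] out:P2(v=45); in:P5
Emitted by tick 6: ['P1', 'P2']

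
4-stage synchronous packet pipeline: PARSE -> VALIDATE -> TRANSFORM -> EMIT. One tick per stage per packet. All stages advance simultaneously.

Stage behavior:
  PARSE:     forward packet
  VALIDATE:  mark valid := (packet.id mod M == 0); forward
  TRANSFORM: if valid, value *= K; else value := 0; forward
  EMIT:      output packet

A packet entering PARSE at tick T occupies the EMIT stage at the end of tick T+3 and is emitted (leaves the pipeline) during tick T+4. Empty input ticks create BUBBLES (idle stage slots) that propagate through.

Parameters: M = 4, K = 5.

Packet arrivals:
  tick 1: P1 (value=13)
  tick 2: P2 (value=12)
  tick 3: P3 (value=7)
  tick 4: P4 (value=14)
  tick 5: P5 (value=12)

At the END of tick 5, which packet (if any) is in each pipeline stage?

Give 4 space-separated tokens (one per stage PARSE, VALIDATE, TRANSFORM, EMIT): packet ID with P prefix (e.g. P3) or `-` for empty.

Tick 1: [PARSE:P1(v=13,ok=F), VALIDATE:-, TRANSFORM:-, EMIT:-] out:-; in:P1
Tick 2: [PARSE:P2(v=12,ok=F), VALIDATE:P1(v=13,ok=F), TRANSFORM:-, EMIT:-] out:-; in:P2
Tick 3: [PARSE:P3(v=7,ok=F), VALIDATE:P2(v=12,ok=F), TRANSFORM:P1(v=0,ok=F), EMIT:-] out:-; in:P3
Tick 4: [PARSE:P4(v=14,ok=F), VALIDATE:P3(v=7,ok=F), TRANSFORM:P2(v=0,ok=F), EMIT:P1(v=0,ok=F)] out:-; in:P4
Tick 5: [PARSE:P5(v=12,ok=F), VALIDATE:P4(v=14,ok=T), TRANSFORM:P3(v=0,ok=F), EMIT:P2(v=0,ok=F)] out:P1(v=0); in:P5
At end of tick 5: ['P5', 'P4', 'P3', 'P2']

Answer: P5 P4 P3 P2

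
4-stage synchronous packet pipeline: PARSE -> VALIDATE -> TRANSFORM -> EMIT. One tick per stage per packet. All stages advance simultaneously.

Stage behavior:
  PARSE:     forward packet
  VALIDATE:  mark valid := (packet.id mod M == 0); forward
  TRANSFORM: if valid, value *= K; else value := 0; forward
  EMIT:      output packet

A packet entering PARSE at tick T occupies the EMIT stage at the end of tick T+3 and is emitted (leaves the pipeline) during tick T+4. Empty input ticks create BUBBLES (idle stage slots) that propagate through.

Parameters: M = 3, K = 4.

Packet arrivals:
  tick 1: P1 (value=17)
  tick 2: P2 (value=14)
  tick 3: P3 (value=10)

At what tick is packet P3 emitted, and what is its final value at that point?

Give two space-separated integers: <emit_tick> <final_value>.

Answer: 7 40

Derivation:
Tick 1: [PARSE:P1(v=17,ok=F), VALIDATE:-, TRANSFORM:-, EMIT:-] out:-; in:P1
Tick 2: [PARSE:P2(v=14,ok=F), VALIDATE:P1(v=17,ok=F), TRANSFORM:-, EMIT:-] out:-; in:P2
Tick 3: [PARSE:P3(v=10,ok=F), VALIDATE:P2(v=14,ok=F), TRANSFORM:P1(v=0,ok=F), EMIT:-] out:-; in:P3
Tick 4: [PARSE:-, VALIDATE:P3(v=10,ok=T), TRANSFORM:P2(v=0,ok=F), EMIT:P1(v=0,ok=F)] out:-; in:-
Tick 5: [PARSE:-, VALIDATE:-, TRANSFORM:P3(v=40,ok=T), EMIT:P2(v=0,ok=F)] out:P1(v=0); in:-
Tick 6: [PARSE:-, VALIDATE:-, TRANSFORM:-, EMIT:P3(v=40,ok=T)] out:P2(v=0); in:-
Tick 7: [PARSE:-, VALIDATE:-, TRANSFORM:-, EMIT:-] out:P3(v=40); in:-
P3: arrives tick 3, valid=True (id=3, id%3=0), emit tick 7, final value 40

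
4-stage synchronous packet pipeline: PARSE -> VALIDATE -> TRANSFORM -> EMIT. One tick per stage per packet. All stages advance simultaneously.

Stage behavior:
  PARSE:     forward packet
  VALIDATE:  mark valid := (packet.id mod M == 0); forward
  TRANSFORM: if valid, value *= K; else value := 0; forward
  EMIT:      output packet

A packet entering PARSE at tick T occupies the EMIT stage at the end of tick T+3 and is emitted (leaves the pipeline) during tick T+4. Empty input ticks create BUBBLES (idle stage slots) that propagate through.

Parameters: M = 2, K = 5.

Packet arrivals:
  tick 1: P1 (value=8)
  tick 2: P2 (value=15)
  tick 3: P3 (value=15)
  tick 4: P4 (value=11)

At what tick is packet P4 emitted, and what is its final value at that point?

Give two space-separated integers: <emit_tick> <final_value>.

Answer: 8 55

Derivation:
Tick 1: [PARSE:P1(v=8,ok=F), VALIDATE:-, TRANSFORM:-, EMIT:-] out:-; in:P1
Tick 2: [PARSE:P2(v=15,ok=F), VALIDATE:P1(v=8,ok=F), TRANSFORM:-, EMIT:-] out:-; in:P2
Tick 3: [PARSE:P3(v=15,ok=F), VALIDATE:P2(v=15,ok=T), TRANSFORM:P1(v=0,ok=F), EMIT:-] out:-; in:P3
Tick 4: [PARSE:P4(v=11,ok=F), VALIDATE:P3(v=15,ok=F), TRANSFORM:P2(v=75,ok=T), EMIT:P1(v=0,ok=F)] out:-; in:P4
Tick 5: [PARSE:-, VALIDATE:P4(v=11,ok=T), TRANSFORM:P3(v=0,ok=F), EMIT:P2(v=75,ok=T)] out:P1(v=0); in:-
Tick 6: [PARSE:-, VALIDATE:-, TRANSFORM:P4(v=55,ok=T), EMIT:P3(v=0,ok=F)] out:P2(v=75); in:-
Tick 7: [PARSE:-, VALIDATE:-, TRANSFORM:-, EMIT:P4(v=55,ok=T)] out:P3(v=0); in:-
Tick 8: [PARSE:-, VALIDATE:-, TRANSFORM:-, EMIT:-] out:P4(v=55); in:-
P4: arrives tick 4, valid=True (id=4, id%2=0), emit tick 8, final value 55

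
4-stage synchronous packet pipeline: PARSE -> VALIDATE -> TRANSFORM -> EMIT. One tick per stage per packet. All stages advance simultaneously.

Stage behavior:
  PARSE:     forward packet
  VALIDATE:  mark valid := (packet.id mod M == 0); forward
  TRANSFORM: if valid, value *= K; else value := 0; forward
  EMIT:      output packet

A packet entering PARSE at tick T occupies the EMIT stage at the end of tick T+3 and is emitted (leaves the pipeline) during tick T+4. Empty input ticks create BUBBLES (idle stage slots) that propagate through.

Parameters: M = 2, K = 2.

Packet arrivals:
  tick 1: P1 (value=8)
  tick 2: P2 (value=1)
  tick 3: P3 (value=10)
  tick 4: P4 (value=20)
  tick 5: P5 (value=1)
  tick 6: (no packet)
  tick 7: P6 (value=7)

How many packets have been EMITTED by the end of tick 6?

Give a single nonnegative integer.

Tick 1: [PARSE:P1(v=8,ok=F), VALIDATE:-, TRANSFORM:-, EMIT:-] out:-; in:P1
Tick 2: [PARSE:P2(v=1,ok=F), VALIDATE:P1(v=8,ok=F), TRANSFORM:-, EMIT:-] out:-; in:P2
Tick 3: [PARSE:P3(v=10,ok=F), VALIDATE:P2(v=1,ok=T), TRANSFORM:P1(v=0,ok=F), EMIT:-] out:-; in:P3
Tick 4: [PARSE:P4(v=20,ok=F), VALIDATE:P3(v=10,ok=F), TRANSFORM:P2(v=2,ok=T), EMIT:P1(v=0,ok=F)] out:-; in:P4
Tick 5: [PARSE:P5(v=1,ok=F), VALIDATE:P4(v=20,ok=T), TRANSFORM:P3(v=0,ok=F), EMIT:P2(v=2,ok=T)] out:P1(v=0); in:P5
Tick 6: [PARSE:-, VALIDATE:P5(v=1,ok=F), TRANSFORM:P4(v=40,ok=T), EMIT:P3(v=0,ok=F)] out:P2(v=2); in:-
Emitted by tick 6: ['P1', 'P2']

Answer: 2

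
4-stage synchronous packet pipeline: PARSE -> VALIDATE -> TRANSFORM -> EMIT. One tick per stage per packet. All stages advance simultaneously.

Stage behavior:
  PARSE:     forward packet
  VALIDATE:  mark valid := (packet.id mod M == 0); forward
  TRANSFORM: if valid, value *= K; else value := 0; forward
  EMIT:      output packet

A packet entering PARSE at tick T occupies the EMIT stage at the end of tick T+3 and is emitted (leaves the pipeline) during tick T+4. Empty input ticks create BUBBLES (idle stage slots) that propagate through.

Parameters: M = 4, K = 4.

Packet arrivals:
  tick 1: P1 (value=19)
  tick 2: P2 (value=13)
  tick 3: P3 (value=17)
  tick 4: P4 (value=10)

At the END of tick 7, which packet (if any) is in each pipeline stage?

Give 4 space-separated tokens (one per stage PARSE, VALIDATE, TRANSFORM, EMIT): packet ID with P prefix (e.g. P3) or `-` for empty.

Tick 1: [PARSE:P1(v=19,ok=F), VALIDATE:-, TRANSFORM:-, EMIT:-] out:-; in:P1
Tick 2: [PARSE:P2(v=13,ok=F), VALIDATE:P1(v=19,ok=F), TRANSFORM:-, EMIT:-] out:-; in:P2
Tick 3: [PARSE:P3(v=17,ok=F), VALIDATE:P2(v=13,ok=F), TRANSFORM:P1(v=0,ok=F), EMIT:-] out:-; in:P3
Tick 4: [PARSE:P4(v=10,ok=F), VALIDATE:P3(v=17,ok=F), TRANSFORM:P2(v=0,ok=F), EMIT:P1(v=0,ok=F)] out:-; in:P4
Tick 5: [PARSE:-, VALIDATE:P4(v=10,ok=T), TRANSFORM:P3(v=0,ok=F), EMIT:P2(v=0,ok=F)] out:P1(v=0); in:-
Tick 6: [PARSE:-, VALIDATE:-, TRANSFORM:P4(v=40,ok=T), EMIT:P3(v=0,ok=F)] out:P2(v=0); in:-
Tick 7: [PARSE:-, VALIDATE:-, TRANSFORM:-, EMIT:P4(v=40,ok=T)] out:P3(v=0); in:-
At end of tick 7: ['-', '-', '-', 'P4']

Answer: - - - P4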